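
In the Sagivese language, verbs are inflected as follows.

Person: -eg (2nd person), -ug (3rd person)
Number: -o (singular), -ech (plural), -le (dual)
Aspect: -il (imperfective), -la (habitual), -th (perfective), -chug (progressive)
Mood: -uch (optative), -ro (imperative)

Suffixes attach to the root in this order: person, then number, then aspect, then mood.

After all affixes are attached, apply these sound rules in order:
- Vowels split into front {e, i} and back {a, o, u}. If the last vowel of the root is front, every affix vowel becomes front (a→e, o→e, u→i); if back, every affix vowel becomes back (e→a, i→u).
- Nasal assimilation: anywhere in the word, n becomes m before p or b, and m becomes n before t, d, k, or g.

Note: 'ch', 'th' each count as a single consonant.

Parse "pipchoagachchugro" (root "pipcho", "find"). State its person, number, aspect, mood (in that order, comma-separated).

2nd person, plural, progressive, imperative

Segment: pipcho-eg-ech-chug-ro.
person: -eg → 2nd person.
number: -ech → plural.
aspect: -chug → progressive.
mood: -ro → imperative.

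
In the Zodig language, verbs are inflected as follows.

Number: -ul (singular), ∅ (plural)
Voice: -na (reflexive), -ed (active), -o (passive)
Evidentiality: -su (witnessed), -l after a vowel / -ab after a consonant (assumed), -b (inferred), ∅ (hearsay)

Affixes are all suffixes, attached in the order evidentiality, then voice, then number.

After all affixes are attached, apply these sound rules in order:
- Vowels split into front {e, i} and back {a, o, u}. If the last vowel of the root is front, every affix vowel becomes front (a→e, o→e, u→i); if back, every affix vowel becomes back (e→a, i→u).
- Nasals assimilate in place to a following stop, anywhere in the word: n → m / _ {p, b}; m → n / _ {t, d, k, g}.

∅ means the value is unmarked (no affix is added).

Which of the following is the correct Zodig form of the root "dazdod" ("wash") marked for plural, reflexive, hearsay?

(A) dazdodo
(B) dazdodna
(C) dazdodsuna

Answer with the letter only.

B

evidentiality = hearsay: zero marking, form stays dazdod.
Attach voice reflexive -na → dazdodna.
number = plural: zero marking, form stays dazdodna.
Vowel harmony: no change.
Nasal assimilation: no change.
So the correct form is dazdodna, option (B).
(A) dazdodo is wrong: it uses passive instead of reflexive for voice.
(C) dazdodsuna is wrong: it uses witnessed instead of hearsay for evidentiality.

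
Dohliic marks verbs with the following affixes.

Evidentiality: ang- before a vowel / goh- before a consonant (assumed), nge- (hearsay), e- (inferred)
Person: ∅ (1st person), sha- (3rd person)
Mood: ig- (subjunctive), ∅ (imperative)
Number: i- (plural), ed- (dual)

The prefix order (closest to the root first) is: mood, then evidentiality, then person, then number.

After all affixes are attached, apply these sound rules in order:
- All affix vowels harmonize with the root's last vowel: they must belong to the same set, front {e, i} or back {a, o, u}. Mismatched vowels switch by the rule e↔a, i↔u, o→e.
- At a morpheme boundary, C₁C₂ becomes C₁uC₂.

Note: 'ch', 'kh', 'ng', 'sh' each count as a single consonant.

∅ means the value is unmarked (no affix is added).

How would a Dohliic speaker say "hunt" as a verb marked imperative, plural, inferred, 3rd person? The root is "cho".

ushaacho

mood = imperative: zero marking, form stays cho.
Attach evidentiality inferred e- → echo.
Attach person 3rd person sha- → shaecho.
Attach number plural i- → ishaecho.
Apply vowel harmony: ishaecho → ushaacho.
Epenthesis: no change.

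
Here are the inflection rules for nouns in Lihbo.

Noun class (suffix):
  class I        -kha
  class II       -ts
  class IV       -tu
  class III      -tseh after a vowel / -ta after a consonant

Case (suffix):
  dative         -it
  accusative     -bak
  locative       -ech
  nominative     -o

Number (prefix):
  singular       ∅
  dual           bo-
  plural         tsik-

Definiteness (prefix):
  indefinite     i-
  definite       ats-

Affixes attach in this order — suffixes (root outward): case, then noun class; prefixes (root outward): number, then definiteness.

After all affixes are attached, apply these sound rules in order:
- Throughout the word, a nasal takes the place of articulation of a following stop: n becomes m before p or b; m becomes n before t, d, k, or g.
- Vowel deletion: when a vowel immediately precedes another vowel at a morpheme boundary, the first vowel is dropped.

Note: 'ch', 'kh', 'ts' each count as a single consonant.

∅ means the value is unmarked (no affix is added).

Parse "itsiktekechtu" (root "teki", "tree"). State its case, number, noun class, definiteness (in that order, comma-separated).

locative, plural, class IV, indefinite

Segment: i-tsik-teki-ech-tu.
case: -ech → locative.
number: tsik- → plural.
noun class: -tu → class IV.
definiteness: i- → indefinite.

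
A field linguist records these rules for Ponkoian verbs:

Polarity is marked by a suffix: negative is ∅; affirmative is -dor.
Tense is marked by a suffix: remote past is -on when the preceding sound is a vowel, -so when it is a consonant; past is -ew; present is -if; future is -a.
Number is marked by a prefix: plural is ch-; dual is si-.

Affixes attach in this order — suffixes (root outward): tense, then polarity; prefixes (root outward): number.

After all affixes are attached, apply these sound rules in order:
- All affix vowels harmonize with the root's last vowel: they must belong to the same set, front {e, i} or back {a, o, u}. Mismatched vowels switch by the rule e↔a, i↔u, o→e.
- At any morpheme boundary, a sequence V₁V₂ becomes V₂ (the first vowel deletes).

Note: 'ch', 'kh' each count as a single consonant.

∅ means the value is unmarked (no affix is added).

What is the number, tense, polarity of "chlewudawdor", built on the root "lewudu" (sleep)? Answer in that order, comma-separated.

Segment: ch-lewudu-ew-dor.
number: ch- → plural.
tense: -ew → past.
polarity: -dor → affirmative.

plural, past, affirmative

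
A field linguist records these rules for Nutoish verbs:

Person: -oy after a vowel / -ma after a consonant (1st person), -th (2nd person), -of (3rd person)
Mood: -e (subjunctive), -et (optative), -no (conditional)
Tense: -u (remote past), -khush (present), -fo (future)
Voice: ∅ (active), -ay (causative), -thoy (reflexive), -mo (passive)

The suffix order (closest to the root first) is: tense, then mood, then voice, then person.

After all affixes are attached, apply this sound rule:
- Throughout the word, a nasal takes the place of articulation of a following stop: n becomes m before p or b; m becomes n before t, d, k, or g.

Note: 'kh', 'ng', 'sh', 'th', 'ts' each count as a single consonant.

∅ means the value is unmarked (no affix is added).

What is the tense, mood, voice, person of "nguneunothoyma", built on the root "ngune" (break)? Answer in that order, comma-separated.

remote past, conditional, reflexive, 1st person

Segment: ngune-u-no-thoy-ma.
tense: -u → remote past.
mood: -no → conditional.
voice: -thoy → reflexive.
person: -oy/ma → 1st person.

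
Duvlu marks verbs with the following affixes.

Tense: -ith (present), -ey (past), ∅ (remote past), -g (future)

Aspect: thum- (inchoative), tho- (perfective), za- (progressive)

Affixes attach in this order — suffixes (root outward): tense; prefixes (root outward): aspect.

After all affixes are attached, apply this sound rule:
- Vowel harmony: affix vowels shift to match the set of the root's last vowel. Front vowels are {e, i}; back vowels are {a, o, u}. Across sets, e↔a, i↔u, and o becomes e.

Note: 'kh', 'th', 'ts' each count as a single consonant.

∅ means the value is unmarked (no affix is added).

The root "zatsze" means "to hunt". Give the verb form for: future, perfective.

thezatszeg

Attach tense future -g → zatszeg.
Attach aspect perfective tho- → thozatszeg.
Apply vowel harmony: thozatszeg → thezatszeg.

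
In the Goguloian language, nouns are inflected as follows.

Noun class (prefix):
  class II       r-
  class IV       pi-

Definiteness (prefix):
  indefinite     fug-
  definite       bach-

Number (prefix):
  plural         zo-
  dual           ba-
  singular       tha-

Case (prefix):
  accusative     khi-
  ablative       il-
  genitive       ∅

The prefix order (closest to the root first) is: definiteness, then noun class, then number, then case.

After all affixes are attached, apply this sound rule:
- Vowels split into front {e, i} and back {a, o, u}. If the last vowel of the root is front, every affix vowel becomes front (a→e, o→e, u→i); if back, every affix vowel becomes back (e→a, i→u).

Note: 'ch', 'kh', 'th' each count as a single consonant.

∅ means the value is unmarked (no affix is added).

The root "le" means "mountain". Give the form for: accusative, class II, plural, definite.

Attach definiteness definite bach- → bachle.
Attach noun class class II r- → rbachle.
Attach number plural zo- → zorbachle.
Attach case accusative khi- → khizorbachle.
Apply vowel harmony: khizorbachle → khizerbechle.

khizerbechle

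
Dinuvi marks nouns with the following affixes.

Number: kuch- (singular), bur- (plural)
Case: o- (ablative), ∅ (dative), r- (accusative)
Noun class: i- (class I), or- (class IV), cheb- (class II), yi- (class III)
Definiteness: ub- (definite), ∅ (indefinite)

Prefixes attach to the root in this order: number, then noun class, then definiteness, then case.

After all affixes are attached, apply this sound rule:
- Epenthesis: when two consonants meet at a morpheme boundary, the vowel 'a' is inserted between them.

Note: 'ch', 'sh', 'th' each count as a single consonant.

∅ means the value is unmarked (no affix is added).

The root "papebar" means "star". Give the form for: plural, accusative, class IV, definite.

Attach number plural bur- → burpapebar.
Attach noun class class IV or- → orburpapebar.
Attach definiteness definite ub- → uborburpapebar.
Attach case accusative r- → ruborburpapebar.
Apply epenthesis: ruborburpapebar → ruboraburapapebar.

ruboraburapapebar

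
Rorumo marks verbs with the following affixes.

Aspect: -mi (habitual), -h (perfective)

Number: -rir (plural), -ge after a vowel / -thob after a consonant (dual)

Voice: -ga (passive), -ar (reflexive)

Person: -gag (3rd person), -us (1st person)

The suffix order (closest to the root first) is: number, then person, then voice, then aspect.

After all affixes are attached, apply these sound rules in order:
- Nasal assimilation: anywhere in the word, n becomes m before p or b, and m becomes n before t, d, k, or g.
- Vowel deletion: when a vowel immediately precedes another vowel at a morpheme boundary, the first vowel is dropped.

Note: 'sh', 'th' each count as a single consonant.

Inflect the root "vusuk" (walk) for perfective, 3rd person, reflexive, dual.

Attach number dual -thob (after consonant 'k') → vusukthob.
Attach person 3rd person -gag → vusukthobgag.
Attach voice reflexive -ar → vusukthobgagar.
Attach aspect perfective -h → vusukthobgagarh.
Nasal assimilation: no change.
Vowel deletion: no change.

vusukthobgagarh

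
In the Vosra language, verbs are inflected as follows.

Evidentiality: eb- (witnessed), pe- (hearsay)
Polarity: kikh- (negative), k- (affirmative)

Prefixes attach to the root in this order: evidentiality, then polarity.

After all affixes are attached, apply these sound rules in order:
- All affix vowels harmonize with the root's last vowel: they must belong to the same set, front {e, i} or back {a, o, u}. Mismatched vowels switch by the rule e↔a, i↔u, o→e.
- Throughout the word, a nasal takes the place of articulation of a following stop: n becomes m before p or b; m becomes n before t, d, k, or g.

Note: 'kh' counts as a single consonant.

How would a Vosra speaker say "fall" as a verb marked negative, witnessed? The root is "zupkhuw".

Attach evidentiality witnessed eb- → ebzupkhuw.
Attach polarity negative kikh- → kikhebzupkhuw.
Apply vowel harmony: kikhebzupkhuw → kukhabzupkhuw.
Nasal assimilation: no change.

kukhabzupkhuw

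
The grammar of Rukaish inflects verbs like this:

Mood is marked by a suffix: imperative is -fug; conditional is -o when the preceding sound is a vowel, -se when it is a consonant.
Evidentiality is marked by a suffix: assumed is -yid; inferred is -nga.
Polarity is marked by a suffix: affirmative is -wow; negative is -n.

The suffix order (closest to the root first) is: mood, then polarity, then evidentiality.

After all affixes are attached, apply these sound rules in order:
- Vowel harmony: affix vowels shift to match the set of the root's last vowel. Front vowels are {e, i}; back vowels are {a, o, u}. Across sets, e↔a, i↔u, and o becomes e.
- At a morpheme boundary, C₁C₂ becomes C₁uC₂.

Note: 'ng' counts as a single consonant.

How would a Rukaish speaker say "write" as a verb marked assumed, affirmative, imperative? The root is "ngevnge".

ngevngefiguwewuyid

Attach mood imperative -fug → ngevngefug.
Attach polarity affirmative -wow → ngevngefugwow.
Attach evidentiality assumed -yid → ngevngefugwowyid.
Apply vowel harmony: ngevngefugwowyid → ngevngefigwewyid.
Apply epenthesis: ngevngefigwewyid → ngevngefiguwewuyid.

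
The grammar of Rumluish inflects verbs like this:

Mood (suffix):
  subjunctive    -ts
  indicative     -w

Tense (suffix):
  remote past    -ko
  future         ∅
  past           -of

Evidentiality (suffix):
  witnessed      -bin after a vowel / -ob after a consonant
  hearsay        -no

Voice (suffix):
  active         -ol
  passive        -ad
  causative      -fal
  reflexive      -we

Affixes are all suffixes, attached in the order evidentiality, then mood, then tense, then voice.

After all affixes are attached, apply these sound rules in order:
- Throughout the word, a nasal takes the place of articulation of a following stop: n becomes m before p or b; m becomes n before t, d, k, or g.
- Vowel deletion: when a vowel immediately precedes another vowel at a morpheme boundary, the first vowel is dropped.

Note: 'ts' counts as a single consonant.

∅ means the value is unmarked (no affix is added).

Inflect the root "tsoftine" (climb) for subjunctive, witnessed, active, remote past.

tsoftinebintskol

Attach evidentiality witnessed -bin (after vowel 'e') → tsoftinebin.
Attach mood subjunctive -ts → tsoftinebints.
Attach tense remote past -ko → tsoftinebintsko.
Attach voice active -ol → tsoftinebintskool.
Nasal assimilation: no change.
Apply vowel deletion: tsoftinebintskool → tsoftinebintskol.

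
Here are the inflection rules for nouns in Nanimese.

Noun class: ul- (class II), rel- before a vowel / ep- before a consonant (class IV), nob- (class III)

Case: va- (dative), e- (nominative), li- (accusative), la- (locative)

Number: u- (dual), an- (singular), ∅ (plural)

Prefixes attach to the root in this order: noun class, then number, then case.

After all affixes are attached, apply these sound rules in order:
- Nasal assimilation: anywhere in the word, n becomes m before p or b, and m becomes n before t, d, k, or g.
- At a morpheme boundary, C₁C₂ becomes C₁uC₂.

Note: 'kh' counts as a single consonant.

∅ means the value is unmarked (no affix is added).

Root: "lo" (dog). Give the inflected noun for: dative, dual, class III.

Attach noun class class III nob- → noblo.
Attach number dual u- → unoblo.
Attach case dative va- → vaunoblo.
Nasal assimilation: no change.
Apply epenthesis: vaunoblo → vaunobulo.

vaunobulo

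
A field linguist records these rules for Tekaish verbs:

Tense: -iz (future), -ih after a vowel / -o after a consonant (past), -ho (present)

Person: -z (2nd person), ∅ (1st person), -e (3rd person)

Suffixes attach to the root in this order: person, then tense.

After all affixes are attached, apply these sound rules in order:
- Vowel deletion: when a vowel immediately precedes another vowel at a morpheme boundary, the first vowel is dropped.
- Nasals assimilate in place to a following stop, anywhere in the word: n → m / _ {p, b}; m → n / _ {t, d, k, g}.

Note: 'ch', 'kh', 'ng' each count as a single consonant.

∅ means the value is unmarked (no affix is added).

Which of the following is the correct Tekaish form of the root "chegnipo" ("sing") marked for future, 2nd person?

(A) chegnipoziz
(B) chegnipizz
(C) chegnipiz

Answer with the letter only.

Attach person 2nd person -z → chegnipoz.
Attach tense future -iz → chegnipoziz.
Vowel deletion: no change.
Nasal assimilation: no change.
So the correct form is chegnipoziz, option (A).
(C) chegnipiz is wrong: it uses 1st person instead of 2nd person for person.
(B) chegnipizz is wrong: it has the affixes in the wrong order.

A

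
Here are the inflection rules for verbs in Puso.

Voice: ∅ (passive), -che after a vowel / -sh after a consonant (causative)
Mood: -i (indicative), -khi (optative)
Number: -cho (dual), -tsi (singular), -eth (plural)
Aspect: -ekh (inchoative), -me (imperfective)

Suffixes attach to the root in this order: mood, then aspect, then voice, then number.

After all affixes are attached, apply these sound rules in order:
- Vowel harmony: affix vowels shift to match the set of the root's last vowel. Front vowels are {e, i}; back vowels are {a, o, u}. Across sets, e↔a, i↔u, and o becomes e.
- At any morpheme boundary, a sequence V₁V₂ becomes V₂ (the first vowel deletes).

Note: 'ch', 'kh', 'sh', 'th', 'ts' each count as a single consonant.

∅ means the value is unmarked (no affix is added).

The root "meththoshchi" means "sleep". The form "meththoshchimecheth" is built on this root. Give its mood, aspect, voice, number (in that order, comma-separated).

indicative, imperfective, causative, plural

Segment: meththoshchi-i-me-che-eth.
mood: -i → indicative.
aspect: -me → imperfective.
voice: -che/sh → causative.
number: -eth → plural.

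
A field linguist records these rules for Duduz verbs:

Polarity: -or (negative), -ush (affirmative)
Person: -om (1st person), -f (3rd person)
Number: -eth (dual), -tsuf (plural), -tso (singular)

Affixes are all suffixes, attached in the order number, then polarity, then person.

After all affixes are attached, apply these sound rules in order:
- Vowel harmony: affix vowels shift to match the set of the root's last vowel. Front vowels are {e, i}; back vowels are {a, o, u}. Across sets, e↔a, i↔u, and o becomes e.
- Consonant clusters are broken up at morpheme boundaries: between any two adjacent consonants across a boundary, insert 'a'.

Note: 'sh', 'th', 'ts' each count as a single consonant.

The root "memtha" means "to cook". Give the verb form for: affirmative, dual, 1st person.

Attach number dual -eth → memthaeth.
Attach polarity affirmative -ush → memthaethush.
Attach person 1st person -om → memthaethushom.
Apply vowel harmony: memthaethushom → memthaathushom.
Epenthesis: no change.

memthaathushom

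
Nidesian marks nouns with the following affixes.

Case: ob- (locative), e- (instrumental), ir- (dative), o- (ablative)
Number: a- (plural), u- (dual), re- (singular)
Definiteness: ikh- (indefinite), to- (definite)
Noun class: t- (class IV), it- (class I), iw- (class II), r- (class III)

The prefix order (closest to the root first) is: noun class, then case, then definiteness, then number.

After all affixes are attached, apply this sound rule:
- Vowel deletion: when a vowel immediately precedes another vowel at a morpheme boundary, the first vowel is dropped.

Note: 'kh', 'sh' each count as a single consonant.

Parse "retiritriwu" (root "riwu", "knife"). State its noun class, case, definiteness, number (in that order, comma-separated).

class I, dative, definite, singular

Segment: re-to-ir-it-riwu.
noun class: it- → class I.
case: ir- → dative.
definiteness: to- → definite.
number: re- → singular.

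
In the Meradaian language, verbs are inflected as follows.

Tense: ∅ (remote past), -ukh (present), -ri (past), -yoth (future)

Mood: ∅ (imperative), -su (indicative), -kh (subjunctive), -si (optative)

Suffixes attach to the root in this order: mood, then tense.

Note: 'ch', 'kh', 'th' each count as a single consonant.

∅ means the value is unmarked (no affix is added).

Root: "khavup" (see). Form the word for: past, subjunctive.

khavupkhri

Attach mood subjunctive -kh → khavupkh.
Attach tense past -ri → khavupkhri.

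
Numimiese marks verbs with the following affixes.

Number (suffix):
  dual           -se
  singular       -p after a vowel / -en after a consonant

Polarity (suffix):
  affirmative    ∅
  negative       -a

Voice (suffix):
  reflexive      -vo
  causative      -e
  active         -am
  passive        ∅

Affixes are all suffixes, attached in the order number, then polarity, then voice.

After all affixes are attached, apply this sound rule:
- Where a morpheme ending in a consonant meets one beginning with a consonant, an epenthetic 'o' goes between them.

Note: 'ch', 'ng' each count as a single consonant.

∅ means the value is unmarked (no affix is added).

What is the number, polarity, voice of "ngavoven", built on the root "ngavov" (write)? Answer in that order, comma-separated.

singular, affirmative, passive

Segment: ngavov-en.
number: -p/en → singular.
polarity: ∅ → affirmative.
voice: ∅ → passive.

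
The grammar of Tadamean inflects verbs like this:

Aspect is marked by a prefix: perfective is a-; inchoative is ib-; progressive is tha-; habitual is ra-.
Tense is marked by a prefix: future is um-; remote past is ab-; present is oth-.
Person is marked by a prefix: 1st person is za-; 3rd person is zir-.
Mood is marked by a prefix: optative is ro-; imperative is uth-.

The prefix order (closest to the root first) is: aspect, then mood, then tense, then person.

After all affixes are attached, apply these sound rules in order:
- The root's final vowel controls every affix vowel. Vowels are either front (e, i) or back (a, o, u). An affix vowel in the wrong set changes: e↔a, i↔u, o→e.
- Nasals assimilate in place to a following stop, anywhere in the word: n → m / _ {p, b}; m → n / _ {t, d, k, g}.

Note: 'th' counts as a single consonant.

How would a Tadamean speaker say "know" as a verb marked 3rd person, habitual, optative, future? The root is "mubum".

Attach aspect habitual ra- → ramubum.
Attach mood optative ro- → roramubum.
Attach tense future um- → umroramubum.
Attach person 3rd person zir- → zirumroramubum.
Apply vowel harmony: zirumroramubum → zurumroramubum.
Nasal assimilation: no change.

zurumroramubum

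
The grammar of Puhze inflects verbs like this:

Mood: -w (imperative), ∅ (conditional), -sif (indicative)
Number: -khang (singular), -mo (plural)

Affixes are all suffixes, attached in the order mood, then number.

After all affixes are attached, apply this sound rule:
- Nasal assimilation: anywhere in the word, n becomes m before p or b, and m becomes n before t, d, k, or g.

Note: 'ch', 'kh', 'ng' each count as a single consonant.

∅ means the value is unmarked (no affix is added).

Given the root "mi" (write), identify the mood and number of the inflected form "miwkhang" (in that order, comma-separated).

Segment: mi-w-khang.
mood: -w → imperative.
number: -khang → singular.

imperative, singular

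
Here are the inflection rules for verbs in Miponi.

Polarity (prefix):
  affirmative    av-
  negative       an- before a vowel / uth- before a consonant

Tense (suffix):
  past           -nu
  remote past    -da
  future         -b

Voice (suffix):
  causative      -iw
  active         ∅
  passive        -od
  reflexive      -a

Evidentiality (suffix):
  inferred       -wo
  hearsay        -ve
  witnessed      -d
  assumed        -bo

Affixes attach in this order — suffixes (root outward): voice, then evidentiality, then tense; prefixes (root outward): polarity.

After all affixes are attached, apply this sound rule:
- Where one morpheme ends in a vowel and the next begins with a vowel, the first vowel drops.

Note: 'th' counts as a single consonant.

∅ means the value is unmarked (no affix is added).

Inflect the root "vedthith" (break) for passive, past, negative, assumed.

Attach voice passive -od → vedthithod.
Attach evidentiality assumed -bo → vedthithodbo.
Attach tense past -nu → vedthithodbonu.
Attach polarity negative uth- (before consonant 'v') → uthvedthithodbonu.
Vowel deletion: no change.

uthvedthithodbonu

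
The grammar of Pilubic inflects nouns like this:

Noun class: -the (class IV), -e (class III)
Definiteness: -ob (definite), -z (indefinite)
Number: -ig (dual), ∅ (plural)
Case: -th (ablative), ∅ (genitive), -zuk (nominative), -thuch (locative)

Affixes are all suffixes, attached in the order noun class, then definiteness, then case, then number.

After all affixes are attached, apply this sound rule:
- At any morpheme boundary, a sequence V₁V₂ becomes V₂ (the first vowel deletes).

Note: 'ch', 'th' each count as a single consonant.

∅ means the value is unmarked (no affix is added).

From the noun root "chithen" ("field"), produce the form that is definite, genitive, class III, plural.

chithenob

Attach noun class class III -e → chithene.
Attach definiteness definite -ob → chitheneob.
case = genitive: zero marking, form stays chitheneob.
number = plural: zero marking, form stays chitheneob.
Apply vowel deletion: chitheneob → chithenob.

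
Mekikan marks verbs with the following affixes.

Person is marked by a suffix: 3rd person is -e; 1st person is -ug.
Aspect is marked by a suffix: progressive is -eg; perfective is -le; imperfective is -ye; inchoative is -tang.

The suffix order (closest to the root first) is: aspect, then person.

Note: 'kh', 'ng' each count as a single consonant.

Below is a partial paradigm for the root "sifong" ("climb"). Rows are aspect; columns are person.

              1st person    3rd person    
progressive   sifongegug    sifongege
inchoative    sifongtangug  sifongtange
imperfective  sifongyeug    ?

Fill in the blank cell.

Attach aspect imperfective -ye → sifongye.
Attach person 3rd person -e → sifongyee.

sifongyee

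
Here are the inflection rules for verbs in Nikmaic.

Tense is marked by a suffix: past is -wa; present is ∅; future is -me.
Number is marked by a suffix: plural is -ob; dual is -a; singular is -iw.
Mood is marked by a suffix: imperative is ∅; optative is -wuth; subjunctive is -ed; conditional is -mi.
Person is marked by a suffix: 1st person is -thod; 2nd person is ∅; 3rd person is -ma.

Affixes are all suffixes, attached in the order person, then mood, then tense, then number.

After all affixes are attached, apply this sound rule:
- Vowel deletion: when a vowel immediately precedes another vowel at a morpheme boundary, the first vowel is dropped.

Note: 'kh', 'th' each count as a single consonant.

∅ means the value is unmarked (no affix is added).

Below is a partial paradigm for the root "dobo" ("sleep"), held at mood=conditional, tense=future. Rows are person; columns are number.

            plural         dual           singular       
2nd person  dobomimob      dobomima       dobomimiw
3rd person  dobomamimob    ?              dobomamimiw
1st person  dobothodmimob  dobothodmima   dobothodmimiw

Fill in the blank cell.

dobomamima

Attach person 3rd person -ma → doboma.
Attach mood conditional -mi → dobomami.
Attach tense future -me → dobomamime.
Attach number dual -a → dobomamimea.
Apply vowel deletion: dobomamimea → dobomamima.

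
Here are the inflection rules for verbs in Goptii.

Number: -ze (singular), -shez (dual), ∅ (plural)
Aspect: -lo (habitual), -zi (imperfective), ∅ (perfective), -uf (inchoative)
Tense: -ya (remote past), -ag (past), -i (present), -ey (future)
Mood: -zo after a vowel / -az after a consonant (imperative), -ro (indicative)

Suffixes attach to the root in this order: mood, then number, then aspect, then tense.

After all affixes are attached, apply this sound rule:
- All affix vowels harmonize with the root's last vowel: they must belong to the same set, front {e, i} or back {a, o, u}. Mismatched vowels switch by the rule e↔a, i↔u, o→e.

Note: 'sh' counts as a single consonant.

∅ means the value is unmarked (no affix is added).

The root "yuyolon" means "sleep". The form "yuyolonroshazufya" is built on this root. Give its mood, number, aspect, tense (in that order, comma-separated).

indicative, dual, inchoative, remote past

Segment: yuyolon-ro-shez-uf-ya.
mood: -ro → indicative.
number: -shez → dual.
aspect: -uf → inchoative.
tense: -ya → remote past.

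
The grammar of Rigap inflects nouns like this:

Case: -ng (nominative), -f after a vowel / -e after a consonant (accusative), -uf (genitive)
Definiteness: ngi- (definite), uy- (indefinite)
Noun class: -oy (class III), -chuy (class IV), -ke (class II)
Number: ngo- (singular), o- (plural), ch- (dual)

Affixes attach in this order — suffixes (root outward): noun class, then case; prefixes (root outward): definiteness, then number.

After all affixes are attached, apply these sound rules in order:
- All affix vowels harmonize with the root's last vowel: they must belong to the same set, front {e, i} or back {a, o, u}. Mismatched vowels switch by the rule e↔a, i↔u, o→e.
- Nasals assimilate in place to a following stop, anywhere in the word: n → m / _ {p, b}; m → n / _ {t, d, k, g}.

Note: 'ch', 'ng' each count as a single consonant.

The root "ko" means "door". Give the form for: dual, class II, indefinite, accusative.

chuykokaf

Attach definiteness indefinite uy- → uyko.
Attach noun class class II -ke → uykoke.
Attach number dual ch- → chuykoke.
Attach case accusative -f (after vowel 'e') → chuykokef.
Apply vowel harmony: chuykokef → chuykokaf.
Nasal assimilation: no change.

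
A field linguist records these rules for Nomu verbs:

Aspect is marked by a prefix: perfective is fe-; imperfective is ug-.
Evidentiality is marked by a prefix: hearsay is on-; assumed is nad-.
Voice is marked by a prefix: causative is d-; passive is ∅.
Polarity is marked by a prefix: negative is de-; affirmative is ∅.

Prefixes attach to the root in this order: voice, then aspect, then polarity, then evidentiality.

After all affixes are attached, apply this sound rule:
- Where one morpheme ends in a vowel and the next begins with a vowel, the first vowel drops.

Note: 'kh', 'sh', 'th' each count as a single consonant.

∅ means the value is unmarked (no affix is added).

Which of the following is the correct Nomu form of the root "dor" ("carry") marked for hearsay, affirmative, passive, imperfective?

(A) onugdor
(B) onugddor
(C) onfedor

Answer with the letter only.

A

voice = passive: zero marking, form stays dor.
Attach aspect imperfective ug- → ugdor.
polarity = affirmative: zero marking, form stays ugdor.
Attach evidentiality hearsay on- → onugdor.
Vowel deletion: no change.
So the correct form is onugdor, option (A).
(C) onfedor is wrong: it uses perfective instead of imperfective for aspect.
(B) onugddor is wrong: it uses causative instead of passive for voice.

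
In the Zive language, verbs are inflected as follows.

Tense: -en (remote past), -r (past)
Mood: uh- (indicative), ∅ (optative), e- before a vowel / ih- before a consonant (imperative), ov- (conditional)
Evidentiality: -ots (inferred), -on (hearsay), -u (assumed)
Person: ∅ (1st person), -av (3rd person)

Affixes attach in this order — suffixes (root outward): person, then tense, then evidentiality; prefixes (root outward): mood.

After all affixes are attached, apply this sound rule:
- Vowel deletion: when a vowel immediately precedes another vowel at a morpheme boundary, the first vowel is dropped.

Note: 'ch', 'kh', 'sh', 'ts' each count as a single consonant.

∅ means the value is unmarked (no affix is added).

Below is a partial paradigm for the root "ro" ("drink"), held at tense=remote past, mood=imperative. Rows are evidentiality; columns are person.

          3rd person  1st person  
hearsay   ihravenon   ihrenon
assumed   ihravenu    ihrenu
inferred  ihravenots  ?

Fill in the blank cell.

ihrenots

person = 1st person: zero marking, form stays ro.
Attach tense remote past -en → roen.
Attach mood imperative ih- (before consonant 'r') → ihroen.
Attach evidentiality inferred -ots → ihroenots.
Apply vowel deletion: ihroenots → ihrenots.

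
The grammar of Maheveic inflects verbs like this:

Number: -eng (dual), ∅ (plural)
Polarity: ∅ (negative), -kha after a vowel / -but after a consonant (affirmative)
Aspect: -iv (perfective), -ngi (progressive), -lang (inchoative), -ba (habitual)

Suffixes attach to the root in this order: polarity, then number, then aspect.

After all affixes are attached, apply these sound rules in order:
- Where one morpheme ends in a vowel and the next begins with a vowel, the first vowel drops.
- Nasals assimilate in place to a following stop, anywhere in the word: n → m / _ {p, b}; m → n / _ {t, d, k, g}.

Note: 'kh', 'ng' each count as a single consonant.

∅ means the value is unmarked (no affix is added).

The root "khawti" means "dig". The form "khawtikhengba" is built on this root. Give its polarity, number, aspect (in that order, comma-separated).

affirmative, dual, habitual

Segment: khawti-kha-eng-ba.
polarity: -kha/but → affirmative.
number: -eng → dual.
aspect: -ba → habitual.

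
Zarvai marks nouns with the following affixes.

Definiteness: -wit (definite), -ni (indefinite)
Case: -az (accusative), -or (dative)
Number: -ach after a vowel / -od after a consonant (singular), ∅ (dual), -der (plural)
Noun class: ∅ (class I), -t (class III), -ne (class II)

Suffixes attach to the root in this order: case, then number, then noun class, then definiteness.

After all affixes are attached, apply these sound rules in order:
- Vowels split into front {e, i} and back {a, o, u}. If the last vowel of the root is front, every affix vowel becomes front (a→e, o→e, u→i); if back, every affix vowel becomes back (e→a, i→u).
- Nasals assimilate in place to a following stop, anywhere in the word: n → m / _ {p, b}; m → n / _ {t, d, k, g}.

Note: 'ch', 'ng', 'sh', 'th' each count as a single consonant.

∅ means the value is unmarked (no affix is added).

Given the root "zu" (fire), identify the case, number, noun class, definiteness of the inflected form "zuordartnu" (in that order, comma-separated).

Segment: zu-or-der-t-ni.
case: -or → dative.
number: -der → plural.
noun class: -t → class III.
definiteness: -ni → indefinite.

dative, plural, class III, indefinite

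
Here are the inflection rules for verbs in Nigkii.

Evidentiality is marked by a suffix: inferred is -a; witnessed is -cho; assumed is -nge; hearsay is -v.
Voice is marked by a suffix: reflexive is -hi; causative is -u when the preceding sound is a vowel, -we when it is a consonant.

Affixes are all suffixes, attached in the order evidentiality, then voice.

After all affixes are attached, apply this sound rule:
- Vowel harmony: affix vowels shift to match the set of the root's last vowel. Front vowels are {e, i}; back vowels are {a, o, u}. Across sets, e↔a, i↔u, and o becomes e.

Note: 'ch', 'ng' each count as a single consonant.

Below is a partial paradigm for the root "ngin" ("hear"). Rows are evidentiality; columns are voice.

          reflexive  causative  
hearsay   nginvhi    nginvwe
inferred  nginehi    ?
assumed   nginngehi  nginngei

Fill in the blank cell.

Attach evidentiality inferred -a → ngina.
Attach voice causative -u (after vowel 'a') → nginau.
Apply vowel harmony: nginau → nginei.

nginei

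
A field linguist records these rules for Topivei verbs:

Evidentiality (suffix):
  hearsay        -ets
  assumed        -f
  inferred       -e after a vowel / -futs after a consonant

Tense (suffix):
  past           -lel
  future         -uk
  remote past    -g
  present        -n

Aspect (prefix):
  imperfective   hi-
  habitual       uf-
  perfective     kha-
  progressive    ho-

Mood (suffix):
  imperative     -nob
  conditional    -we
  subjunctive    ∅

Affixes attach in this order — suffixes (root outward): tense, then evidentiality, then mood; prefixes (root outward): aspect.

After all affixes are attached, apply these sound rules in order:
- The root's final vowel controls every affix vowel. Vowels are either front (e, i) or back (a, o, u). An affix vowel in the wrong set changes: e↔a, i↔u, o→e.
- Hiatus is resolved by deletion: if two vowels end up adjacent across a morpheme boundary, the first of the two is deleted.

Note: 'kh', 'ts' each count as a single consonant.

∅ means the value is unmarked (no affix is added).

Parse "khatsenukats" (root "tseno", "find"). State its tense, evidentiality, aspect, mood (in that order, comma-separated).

future, hearsay, perfective, subjunctive

Segment: kha-tseno-uk-ets.
tense: -uk → future.
evidentiality: -ets → hearsay.
aspect: kha- → perfective.
mood: ∅ → subjunctive.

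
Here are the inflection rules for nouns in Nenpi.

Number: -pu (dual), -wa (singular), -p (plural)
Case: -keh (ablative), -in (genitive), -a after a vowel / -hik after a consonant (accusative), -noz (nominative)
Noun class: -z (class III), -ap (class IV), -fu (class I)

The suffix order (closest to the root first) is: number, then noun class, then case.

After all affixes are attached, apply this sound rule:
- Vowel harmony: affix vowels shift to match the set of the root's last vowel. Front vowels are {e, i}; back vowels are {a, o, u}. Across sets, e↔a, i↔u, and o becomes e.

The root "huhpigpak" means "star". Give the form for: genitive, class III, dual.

huhpigpakpuzun

Attach number dual -pu → huhpigpakpu.
Attach noun class class III -z → huhpigpakpuz.
Attach case genitive -in → huhpigpakpuzin.
Apply vowel harmony: huhpigpakpuzin → huhpigpakpuzun.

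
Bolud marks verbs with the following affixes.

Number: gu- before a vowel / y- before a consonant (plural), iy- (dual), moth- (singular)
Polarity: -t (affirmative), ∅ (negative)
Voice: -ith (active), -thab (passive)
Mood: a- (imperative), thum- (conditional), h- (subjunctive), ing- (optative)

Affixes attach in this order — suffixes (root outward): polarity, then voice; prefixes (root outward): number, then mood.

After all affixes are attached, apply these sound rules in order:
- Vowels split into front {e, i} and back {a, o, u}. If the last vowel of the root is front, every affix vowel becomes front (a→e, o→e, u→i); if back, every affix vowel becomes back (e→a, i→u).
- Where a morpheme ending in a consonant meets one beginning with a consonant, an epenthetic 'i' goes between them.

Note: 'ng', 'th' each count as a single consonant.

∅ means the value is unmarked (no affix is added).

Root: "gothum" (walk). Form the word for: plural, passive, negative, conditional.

thumiyigothumithab

Attach number plural y- (before consonant 'g') → ygothum.
Attach mood conditional thum- → thumygothum.
polarity = negative: zero marking, form stays thumygothum.
Attach voice passive -thab → thumygothumthab.
Vowel harmony: no change.
Apply epenthesis: thumygothumthab → thumiyigothumithab.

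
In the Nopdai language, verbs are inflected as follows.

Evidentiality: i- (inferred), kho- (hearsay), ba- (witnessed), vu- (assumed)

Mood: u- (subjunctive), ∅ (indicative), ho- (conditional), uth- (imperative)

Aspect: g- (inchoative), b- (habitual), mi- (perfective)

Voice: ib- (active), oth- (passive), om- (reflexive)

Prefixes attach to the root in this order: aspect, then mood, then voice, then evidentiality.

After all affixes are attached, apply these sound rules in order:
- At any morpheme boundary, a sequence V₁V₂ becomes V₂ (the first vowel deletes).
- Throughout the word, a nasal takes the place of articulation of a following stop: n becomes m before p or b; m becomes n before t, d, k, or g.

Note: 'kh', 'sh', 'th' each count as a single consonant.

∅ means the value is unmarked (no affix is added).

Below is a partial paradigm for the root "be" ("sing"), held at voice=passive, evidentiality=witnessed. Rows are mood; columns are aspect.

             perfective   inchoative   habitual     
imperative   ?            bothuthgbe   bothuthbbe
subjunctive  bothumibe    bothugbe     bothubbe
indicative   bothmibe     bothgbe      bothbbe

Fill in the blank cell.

bothuthmibe

Attach aspect perfective mi- → mibe.
Attach mood imperative uth- → uthmibe.
Attach voice passive oth- → othuthmibe.
Attach evidentiality witnessed ba- → baothuthmibe.
Apply vowel deletion: baothuthmibe → bothuthmibe.
Nasal assimilation: no change.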